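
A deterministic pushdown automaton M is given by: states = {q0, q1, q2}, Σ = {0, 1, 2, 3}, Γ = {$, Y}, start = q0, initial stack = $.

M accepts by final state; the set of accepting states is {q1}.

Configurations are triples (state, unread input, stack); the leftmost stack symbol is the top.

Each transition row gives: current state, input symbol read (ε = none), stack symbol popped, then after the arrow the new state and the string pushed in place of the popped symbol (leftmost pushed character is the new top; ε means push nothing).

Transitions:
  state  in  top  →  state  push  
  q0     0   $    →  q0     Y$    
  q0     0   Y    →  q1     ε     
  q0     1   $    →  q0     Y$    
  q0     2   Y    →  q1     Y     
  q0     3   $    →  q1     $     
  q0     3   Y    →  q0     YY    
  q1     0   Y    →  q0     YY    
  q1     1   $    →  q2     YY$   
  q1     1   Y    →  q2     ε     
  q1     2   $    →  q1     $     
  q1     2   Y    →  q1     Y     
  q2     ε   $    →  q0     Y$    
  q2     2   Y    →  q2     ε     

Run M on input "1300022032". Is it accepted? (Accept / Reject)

Accept

(q0, 1300022032, $)
  read 1, top $: go to q0, push Y$ → (q0, 300022032, Y$)
  read 3, top Y: go to q0, push YY → (q0, 00022032, YY$)
  read 0, top Y: go to q1, push ε → (q1, 0022032, Y$)
  read 0, top Y: go to q0, push YY → (q0, 022032, YY$)
  read 0, top Y: go to q1, push ε → (q1, 22032, Y$)
  read 2, top Y: go to q1, push Y → (q1, 2032, Y$)
  read 2, top Y: go to q1, push Y → (q1, 032, Y$)
  read 0, top Y: go to q0, push YY → (q0, 32, YY$)
  read 3, top Y: go to q0, push YY → (q0, 2, YYY$)
  read 2, top Y: go to q1, push Y → (q1, ε, YYY$)
All input consumed; state q1 ∈ F.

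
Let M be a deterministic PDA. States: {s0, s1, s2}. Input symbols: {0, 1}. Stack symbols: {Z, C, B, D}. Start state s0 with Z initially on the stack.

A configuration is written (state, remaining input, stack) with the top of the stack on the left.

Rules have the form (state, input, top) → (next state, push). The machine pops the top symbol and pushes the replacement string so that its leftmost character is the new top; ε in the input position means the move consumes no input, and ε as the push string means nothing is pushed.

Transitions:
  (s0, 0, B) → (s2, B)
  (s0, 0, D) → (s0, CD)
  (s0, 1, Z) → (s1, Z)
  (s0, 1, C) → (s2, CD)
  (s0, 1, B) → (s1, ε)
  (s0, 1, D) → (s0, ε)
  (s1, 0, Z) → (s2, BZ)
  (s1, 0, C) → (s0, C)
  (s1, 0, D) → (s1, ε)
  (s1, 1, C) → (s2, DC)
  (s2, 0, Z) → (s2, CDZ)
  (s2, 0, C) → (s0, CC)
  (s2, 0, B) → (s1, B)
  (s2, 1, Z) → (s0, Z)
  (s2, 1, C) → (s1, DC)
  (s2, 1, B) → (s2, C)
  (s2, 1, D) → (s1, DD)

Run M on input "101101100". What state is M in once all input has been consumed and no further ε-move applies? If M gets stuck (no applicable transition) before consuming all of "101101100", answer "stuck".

s1

(s0, 101101100, Z)
  read 1, top Z: go to s1, push Z → (s1, 01101100, Z)
  read 0, top Z: go to s2, push BZ → (s2, 1101100, BZ)
  read 1, top B: go to s2, push C → (s2, 101100, CZ)
  read 1, top C: go to s1, push DC → (s1, 01100, DCZ)
  read 0, top D: go to s1, push ε → (s1, 1100, CZ)
  read 1, top C: go to s2, push DC → (s2, 100, DCZ)
  read 1, top D: go to s1, push DD → (s1, 00, DDCZ)
  read 0, top D: go to s1, push ε → (s1, 0, DCZ)
  read 0, top D: go to s1, push ε → (s1, ε, CZ)
All input consumed; M is in state s1.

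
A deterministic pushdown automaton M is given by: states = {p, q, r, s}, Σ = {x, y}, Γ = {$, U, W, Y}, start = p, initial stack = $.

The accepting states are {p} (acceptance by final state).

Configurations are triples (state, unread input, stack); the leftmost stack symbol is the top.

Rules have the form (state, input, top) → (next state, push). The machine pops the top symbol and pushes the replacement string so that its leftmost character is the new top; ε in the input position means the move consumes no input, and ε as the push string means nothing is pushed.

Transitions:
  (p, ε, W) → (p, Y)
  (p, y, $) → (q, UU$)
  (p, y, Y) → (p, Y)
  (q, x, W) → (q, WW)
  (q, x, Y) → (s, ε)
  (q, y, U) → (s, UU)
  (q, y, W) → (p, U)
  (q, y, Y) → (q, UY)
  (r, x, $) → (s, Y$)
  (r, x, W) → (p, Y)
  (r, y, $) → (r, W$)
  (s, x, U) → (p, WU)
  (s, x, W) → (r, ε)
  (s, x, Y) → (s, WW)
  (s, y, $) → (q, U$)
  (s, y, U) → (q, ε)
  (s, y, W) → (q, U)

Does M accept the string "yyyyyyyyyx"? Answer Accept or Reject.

Reject

(p, yyyyyyyyyx, $)
  read y, top $: go to q, push UU$ → (q, yyyyyyyyx, UU$)
  read y, top U: go to s, push UU → (s, yyyyyyyx, UUU$)
  read y, top U: go to q, push ε → (q, yyyyyyx, UU$)
  read y, top U: go to s, push UU → (s, yyyyyx, UUU$)
  read y, top U: go to q, push ε → (q, yyyyx, UU$)
  read y, top U: go to s, push UU → (s, yyyx, UUU$)
  read y, top U: go to q, push ε → (q, yyx, UU$)
  read y, top U: go to s, push UU → (s, yx, UUU$)
  read y, top U: go to q, push ε → (q, x, UU$)
No transition applies at (q, x, UU$); input not fully consumed.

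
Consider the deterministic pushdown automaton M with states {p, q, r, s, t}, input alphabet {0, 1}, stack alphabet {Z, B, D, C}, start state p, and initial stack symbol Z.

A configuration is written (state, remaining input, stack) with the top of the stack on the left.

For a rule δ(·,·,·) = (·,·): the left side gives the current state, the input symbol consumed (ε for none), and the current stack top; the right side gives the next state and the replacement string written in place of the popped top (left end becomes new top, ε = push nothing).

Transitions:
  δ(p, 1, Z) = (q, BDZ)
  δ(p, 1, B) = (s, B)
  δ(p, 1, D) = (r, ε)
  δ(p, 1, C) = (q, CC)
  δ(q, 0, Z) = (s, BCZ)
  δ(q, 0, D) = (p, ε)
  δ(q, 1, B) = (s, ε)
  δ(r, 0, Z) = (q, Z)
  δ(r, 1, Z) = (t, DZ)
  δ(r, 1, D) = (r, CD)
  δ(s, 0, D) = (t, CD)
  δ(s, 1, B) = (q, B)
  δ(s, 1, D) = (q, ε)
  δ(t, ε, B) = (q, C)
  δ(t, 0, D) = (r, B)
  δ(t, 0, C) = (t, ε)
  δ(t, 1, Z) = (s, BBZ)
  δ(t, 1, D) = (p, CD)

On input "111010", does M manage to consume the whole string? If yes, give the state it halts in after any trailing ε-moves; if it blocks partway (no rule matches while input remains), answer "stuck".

(p, 111010, Z) ⊢ (q, 11010, BDZ) ⊢ (s, 1010, DZ) ⊢ (q, 010, Z) ⊢ (s, 10, BCZ) ⊢ (q, 0, BCZ)
No transition for (q, 0, top B); M blocks with input 0 remaining.

stuck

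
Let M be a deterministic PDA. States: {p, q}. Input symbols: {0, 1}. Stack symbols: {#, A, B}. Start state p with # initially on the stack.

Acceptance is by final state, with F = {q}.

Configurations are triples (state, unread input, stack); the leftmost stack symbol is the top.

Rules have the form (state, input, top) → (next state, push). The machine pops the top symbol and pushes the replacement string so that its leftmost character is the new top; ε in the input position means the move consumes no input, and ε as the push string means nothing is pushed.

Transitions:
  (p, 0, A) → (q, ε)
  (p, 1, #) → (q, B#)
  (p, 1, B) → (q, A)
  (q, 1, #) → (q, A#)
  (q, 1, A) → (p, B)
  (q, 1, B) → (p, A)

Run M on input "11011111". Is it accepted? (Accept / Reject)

Accept

(p, 11011111, #)
  read 1, top #: go to q, push B# → (q, 1011111, B#)
  read 1, top B: go to p, push A → (p, 011111, A#)
  read 0, top A: go to q, push ε → (q, 11111, #)
  read 1, top #: go to q, push A# → (q, 1111, A#)
  read 1, top A: go to p, push B → (p, 111, B#)
  read 1, top B: go to q, push A → (q, 11, A#)
  read 1, top A: go to p, push B → (p, 1, B#)
  read 1, top B: go to q, push A → (q, ε, A#)
All input consumed; state q ∈ F.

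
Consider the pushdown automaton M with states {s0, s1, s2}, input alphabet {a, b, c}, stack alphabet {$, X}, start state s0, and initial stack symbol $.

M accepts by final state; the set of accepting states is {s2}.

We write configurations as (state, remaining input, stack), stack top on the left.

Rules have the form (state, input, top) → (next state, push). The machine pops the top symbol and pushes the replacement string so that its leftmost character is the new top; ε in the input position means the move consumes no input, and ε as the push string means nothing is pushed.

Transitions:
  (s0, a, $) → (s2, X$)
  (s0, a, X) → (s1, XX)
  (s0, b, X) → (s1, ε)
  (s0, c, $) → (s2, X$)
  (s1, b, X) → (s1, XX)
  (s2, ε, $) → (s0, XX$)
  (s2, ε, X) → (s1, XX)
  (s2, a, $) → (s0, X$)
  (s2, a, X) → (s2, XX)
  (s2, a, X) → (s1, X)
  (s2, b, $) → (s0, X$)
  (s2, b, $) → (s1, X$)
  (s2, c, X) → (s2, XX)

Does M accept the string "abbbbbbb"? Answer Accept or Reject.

No computation consumes all input and reaches a final state.

Reject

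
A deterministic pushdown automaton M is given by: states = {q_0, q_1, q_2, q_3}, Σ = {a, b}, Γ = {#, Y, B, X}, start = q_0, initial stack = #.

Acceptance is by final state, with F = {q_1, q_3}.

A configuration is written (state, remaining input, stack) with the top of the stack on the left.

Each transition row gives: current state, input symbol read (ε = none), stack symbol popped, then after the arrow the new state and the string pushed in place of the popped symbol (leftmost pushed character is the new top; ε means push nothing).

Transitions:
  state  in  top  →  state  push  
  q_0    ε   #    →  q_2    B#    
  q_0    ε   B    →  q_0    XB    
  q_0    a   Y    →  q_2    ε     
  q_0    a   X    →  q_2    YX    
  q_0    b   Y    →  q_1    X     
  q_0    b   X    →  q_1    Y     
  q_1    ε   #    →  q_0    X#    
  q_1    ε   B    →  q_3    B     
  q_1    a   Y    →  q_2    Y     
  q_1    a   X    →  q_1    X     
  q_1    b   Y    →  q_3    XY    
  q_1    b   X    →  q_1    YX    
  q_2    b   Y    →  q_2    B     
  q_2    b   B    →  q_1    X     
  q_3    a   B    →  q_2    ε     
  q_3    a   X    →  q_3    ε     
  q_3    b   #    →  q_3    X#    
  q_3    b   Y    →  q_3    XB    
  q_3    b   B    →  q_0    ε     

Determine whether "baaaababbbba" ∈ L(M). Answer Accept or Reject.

Accept

(q_0, baaaababbbba, #) ⊢ (q_2, baaaababbbba, B#) ⊢ (q_1, aaaababbbba, X#) ⊢ (q_1, aaababbbba, X#) ⊢ (q_1, aababbbba, X#) ⊢ (q_1, ababbbba, X#) ⊢ (q_1, babbbba, X#) ⊢ (q_1, abbbba, YX#) ⊢ (q_2, bbbba, YX#) ⊢ (q_2, bbba, BX#) ⊢ (q_1, bba, XX#) ⊢ (q_1, ba, YXX#) ⊢ (q_3, a, XYXX#) ⊢ (q_3, ε, YXX#)
All input consumed; state q_3 ∈ F.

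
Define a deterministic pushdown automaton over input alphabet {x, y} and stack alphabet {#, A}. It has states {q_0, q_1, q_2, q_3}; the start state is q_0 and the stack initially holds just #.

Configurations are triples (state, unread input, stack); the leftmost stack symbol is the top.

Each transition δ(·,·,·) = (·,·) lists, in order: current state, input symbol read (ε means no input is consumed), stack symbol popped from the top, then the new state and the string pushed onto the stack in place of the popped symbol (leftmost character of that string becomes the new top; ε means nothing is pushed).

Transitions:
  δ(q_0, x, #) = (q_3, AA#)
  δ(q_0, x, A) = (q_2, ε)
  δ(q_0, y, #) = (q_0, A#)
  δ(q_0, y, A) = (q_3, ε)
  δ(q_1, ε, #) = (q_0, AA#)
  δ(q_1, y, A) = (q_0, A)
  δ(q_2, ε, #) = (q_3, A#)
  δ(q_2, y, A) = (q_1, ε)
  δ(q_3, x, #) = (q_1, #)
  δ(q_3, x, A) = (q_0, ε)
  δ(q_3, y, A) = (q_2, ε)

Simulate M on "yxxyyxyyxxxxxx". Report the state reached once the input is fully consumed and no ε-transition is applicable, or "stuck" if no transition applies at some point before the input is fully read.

q_3

(q_0, yxxyyxyyxxxxxx, #)
  read y, top #: go to q_0, push A# → (q_0, xxyyxyyxxxxxx, A#)
  read x, top A: go to q_2, push ε → (q_2, xyyxyyxxxxxx, #)
  ε-move, top #: go to q_3, push A# → (q_3, xyyxyyxxxxxx, A#)
  read x, top A: go to q_0, push ε → (q_0, yyxyyxxxxxx, #)
  read y, top #: go to q_0, push A# → (q_0, yxyyxxxxxx, A#)
  read y, top A: go to q_3, push ε → (q_3, xyyxxxxxx, #)
  read x, top #: go to q_1, push # → (q_1, yyxxxxxx, #)
  ε-move, top #: go to q_0, push AA# → (q_0, yyxxxxxx, AA#)
  read y, top A: go to q_3, push ε → (q_3, yxxxxxx, A#)
  read y, top A: go to q_2, push ε → (q_2, xxxxxx, #)
  ε-move, top #: go to q_3, push A# → (q_3, xxxxxx, A#)
  read x, top A: go to q_0, push ε → (q_0, xxxxx, #)
  read x, top #: go to q_3, push AA# → (q_3, xxxx, AA#)
  read x, top A: go to q_0, push ε → (q_0, xxx, A#)
  read x, top A: go to q_2, push ε → (q_2, xx, #)
  ε-move, top #: go to q_3, push A# → (q_3, xx, A#)
  read x, top A: go to q_0, push ε → (q_0, x, #)
  read x, top #: go to q_3, push AA# → (q_3, ε, AA#)
All input consumed; M is in state q_3.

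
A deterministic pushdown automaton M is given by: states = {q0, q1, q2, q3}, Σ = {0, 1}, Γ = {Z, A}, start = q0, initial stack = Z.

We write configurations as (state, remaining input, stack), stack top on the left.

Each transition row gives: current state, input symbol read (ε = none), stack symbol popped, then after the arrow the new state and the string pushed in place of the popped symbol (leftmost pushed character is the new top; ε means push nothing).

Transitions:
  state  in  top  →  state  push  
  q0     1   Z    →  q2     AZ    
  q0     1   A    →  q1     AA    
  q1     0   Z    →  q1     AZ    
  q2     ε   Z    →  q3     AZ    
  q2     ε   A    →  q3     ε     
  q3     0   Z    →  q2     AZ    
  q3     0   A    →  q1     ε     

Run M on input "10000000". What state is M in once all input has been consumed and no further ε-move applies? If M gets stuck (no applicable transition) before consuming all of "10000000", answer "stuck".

(q0, 10000000, Z) ⊢ (q2, 0000000, AZ) ⊢ (q3, 0000000, Z) ⊢ (q2, 000000, AZ) ⊢ (q3, 000000, Z) ⊢ (q2, 00000, AZ) ⊢ (q3, 00000, Z) ⊢ (q2, 0000, AZ) ⊢ (q3, 0000, Z) ⊢ (q2, 000, AZ) ⊢ (q3, 000, Z) ⊢ (q2, 00, AZ) ⊢ (q3, 00, Z) ⊢ (q2, 0, AZ) ⊢ (q3, 0, Z) ⊢ (q2, ε, AZ) ⊢ (q3, ε, Z)
All input consumed; M is in state q3.

q3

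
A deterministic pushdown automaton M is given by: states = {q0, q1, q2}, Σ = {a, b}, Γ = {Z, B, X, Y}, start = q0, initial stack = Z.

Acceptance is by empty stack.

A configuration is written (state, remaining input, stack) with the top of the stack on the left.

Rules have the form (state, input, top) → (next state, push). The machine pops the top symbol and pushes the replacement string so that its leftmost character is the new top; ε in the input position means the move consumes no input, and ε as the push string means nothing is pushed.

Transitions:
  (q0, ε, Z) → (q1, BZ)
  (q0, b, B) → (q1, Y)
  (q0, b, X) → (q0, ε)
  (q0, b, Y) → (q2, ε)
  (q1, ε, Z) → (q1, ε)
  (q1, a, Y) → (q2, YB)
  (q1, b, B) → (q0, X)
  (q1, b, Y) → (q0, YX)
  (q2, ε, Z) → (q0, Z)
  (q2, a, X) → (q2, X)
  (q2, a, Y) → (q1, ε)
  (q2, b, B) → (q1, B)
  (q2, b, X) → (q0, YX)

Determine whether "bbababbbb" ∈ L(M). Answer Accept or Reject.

Reject

(q0, bbababbbb, Z) ⊢ (q1, bbababbbb, BZ) ⊢ (q0, bababbbb, XZ) ⊢ (q0, ababbbb, Z) ⊢ (q1, ababbbb, BZ)
No transition applies at (q1, ababbbb, BZ); input not fully consumed.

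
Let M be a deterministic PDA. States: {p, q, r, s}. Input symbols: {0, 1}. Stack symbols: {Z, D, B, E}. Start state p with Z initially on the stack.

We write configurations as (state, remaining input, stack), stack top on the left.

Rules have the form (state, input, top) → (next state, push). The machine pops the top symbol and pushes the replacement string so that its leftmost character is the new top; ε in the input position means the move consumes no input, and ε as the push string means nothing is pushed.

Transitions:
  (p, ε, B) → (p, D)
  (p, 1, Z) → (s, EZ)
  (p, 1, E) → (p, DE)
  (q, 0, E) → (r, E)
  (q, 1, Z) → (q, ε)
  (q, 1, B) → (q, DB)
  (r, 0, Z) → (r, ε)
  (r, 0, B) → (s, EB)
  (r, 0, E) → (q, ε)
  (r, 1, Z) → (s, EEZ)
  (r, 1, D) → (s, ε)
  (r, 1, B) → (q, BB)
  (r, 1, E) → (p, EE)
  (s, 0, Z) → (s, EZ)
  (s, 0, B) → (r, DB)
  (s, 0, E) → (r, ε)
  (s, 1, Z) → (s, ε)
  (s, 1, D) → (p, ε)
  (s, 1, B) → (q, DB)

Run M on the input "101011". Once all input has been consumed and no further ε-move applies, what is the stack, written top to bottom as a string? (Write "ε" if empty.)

DEEZ

(p, 101011, Z) ⊢ (s, 01011, EZ) ⊢ (r, 1011, Z) ⊢ (s, 011, EEZ) ⊢ (r, 11, EZ) ⊢ (p, 1, EEZ) ⊢ (p, ε, DEEZ)
All input consumed in state p with stack DEEZ.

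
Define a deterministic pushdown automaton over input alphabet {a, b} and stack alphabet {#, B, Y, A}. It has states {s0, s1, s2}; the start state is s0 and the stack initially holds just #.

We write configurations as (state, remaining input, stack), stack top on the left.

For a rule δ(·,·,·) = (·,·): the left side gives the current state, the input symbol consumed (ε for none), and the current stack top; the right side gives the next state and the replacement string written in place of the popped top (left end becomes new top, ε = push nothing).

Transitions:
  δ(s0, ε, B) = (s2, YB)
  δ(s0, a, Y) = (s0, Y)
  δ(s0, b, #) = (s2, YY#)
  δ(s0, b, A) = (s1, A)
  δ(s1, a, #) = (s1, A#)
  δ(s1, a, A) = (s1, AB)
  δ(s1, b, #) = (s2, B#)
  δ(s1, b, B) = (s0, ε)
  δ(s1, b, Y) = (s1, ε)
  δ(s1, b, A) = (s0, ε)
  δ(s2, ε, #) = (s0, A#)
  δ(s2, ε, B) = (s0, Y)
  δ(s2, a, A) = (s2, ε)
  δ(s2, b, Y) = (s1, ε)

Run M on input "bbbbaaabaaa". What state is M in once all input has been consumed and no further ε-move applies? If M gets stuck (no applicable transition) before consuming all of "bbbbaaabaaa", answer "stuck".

(s0, bbbbaaabaaa, #)
  read b, top #: go to s2, push YY# → (s2, bbbaaabaaa, YY#)
  read b, top Y: go to s1, push ε → (s1, bbaaabaaa, Y#)
  read b, top Y: go to s1, push ε → (s1, baaabaaa, #)
  read b, top #: go to s2, push B# → (s2, aaabaaa, B#)
  ε-move, top B: go to s0, push Y → (s0, aaabaaa, Y#)
  read a, top Y: go to s0, push Y → (s0, aabaaa, Y#)
  read a, top Y: go to s0, push Y → (s0, abaaa, Y#)
  read a, top Y: go to s0, push Y → (s0, baaa, Y#)
No transition for (s0, b, top Y); M blocks with input baaa remaining.

stuck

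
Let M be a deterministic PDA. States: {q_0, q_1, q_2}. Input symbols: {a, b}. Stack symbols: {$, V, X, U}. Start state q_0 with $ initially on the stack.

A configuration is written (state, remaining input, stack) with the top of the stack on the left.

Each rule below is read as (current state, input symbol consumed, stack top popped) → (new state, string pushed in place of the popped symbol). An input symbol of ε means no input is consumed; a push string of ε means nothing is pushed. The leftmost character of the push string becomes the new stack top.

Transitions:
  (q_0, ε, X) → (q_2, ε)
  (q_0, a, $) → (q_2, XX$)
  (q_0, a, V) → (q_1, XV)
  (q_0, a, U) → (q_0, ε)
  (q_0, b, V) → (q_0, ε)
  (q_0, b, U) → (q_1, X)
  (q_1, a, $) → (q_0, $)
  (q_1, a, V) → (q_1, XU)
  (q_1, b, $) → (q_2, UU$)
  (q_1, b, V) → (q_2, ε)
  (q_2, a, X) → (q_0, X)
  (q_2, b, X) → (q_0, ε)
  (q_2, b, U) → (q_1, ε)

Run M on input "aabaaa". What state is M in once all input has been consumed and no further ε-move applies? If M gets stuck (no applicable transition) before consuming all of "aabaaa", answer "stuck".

(q_0, aabaaa, $)
  read a, top $: go to q_2, push XX$ → (q_2, abaaa, XX$)
  read a, top X: go to q_0, push X → (q_0, baaa, XX$)
  ε-move, top X: go to q_2, push ε → (q_2, baaa, X$)
  read b, top X: go to q_0, push ε → (q_0, aaa, $)
  read a, top $: go to q_2, push XX$ → (q_2, aa, XX$)
  read a, top X: go to q_0, push X → (q_0, a, XX$)
  ε-move, top X: go to q_2, push ε → (q_2, a, X$)
  read a, top X: go to q_0, push X → (q_0, ε, X$)
  ε-move, top X: go to q_2, push ε → (q_2, ε, $)
All input consumed; M is in state q_2.

q_2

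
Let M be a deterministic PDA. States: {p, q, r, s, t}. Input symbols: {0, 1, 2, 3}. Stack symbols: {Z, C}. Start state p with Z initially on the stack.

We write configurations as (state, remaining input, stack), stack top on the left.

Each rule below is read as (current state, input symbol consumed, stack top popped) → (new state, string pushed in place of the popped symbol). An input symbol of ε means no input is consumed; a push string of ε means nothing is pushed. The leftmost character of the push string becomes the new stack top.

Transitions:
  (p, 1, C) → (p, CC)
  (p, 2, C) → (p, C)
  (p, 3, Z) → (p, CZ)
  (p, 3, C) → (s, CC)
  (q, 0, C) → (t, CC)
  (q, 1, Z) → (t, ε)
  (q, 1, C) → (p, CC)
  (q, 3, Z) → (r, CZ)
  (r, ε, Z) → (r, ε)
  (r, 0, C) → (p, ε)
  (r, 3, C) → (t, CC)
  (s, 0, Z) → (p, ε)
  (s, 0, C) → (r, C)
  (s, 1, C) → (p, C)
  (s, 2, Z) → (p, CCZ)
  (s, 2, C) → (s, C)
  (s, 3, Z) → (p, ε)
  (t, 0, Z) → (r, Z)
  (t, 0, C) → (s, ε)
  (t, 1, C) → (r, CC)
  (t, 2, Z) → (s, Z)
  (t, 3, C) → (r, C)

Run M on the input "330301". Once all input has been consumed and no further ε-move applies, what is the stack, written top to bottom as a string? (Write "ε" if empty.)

(p, 330301, Z)
  read 3, top Z: go to p, push CZ → (p, 30301, CZ)
  read 3, top C: go to s, push CC → (s, 0301, CCZ)
  read 0, top C: go to r, push C → (r, 301, CCZ)
  read 3, top C: go to t, push CC → (t, 01, CCCZ)
  read 0, top C: go to s, push ε → (s, 1, CCZ)
  read 1, top C: go to p, push C → (p, ε, CCZ)
All input consumed in state p with stack CCZ.

CCZ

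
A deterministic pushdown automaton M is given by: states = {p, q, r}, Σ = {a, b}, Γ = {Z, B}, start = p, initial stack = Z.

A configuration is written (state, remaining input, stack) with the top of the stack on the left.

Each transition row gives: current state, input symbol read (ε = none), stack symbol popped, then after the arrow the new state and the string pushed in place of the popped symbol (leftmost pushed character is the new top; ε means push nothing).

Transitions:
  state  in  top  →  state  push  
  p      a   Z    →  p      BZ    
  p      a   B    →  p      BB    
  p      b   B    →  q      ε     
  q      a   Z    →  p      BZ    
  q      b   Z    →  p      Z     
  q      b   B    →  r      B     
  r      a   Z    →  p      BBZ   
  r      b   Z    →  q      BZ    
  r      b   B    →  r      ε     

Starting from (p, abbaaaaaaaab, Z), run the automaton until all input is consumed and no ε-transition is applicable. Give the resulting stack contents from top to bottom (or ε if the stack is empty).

BBBBBBBZ

(p, abbaaaaaaaab, Z)
  read a, top Z: go to p, push BZ → (p, bbaaaaaaaab, BZ)
  read b, top B: go to q, push ε → (q, baaaaaaaab, Z)
  read b, top Z: go to p, push Z → (p, aaaaaaaab, Z)
  read a, top Z: go to p, push BZ → (p, aaaaaaab, BZ)
  read a, top B: go to p, push BB → (p, aaaaaab, BBZ)
  read a, top B: go to p, push BB → (p, aaaaab, BBBZ)
  read a, top B: go to p, push BB → (p, aaaab, BBBBZ)
  read a, top B: go to p, push BB → (p, aaab, BBBBBZ)
  read a, top B: go to p, push BB → (p, aab, BBBBBBZ)
  read a, top B: go to p, push BB → (p, ab, BBBBBBBZ)
  read a, top B: go to p, push BB → (p, b, BBBBBBBBZ)
  read b, top B: go to q, push ε → (q, ε, BBBBBBBZ)
All input consumed in state q with stack BBBBBBBZ.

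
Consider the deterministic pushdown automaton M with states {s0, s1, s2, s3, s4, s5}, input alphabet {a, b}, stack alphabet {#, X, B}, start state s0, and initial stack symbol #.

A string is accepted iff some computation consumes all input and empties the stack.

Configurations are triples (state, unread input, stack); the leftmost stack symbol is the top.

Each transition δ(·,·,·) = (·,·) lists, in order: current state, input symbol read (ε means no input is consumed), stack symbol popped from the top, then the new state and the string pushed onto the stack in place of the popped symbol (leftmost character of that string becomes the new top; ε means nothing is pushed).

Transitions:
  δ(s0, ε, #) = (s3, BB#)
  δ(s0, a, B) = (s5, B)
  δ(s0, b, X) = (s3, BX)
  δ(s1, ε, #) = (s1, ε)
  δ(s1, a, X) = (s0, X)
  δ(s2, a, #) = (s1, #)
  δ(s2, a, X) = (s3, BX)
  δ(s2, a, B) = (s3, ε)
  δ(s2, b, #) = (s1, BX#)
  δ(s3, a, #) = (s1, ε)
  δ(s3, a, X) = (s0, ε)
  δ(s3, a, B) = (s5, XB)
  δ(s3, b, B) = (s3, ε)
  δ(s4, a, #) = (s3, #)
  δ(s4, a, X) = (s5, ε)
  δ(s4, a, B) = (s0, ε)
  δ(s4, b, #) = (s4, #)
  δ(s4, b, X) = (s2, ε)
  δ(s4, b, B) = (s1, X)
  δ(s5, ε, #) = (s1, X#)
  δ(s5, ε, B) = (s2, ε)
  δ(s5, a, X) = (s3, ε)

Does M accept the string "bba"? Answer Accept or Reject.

Accept

(s0, bba, #)
  ε-move, top #: go to s3, push BB# → (s3, bba, BB#)
  read b, top B: go to s3, push ε → (s3, ba, B#)
  read b, top B: go to s3, push ε → (s3, a, #)
  read a, top #: go to s1, push ε → (s1, ε, ε)
All input consumed and the stack is empty.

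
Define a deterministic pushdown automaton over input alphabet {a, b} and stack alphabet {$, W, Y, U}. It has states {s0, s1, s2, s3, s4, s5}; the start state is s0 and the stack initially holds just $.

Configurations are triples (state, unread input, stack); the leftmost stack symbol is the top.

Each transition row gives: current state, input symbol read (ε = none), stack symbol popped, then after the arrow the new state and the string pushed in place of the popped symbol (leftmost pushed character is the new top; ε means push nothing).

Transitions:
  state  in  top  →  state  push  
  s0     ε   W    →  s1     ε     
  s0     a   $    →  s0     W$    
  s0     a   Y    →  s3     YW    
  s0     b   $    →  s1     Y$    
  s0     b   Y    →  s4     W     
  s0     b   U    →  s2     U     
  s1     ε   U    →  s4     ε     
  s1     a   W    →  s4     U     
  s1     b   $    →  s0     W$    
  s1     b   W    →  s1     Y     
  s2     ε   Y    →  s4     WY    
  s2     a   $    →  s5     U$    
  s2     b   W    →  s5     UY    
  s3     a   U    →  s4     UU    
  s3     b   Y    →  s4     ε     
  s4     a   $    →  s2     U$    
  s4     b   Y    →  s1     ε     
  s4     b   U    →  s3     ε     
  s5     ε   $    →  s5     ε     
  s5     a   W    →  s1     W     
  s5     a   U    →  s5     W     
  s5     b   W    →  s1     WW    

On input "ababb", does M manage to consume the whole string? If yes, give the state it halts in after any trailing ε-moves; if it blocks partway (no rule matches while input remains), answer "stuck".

stuck

(s0, ababb, $)
  read a, top $: go to s0, push W$ → (s0, babb, W$)
  ε-move, top W: go to s1, push ε → (s1, babb, $)
  read b, top $: go to s0, push W$ → (s0, abb, W$)
  ε-move, top W: go to s1, push ε → (s1, abb, $)
No transition for (s1, a, top $); M blocks with input abb remaining.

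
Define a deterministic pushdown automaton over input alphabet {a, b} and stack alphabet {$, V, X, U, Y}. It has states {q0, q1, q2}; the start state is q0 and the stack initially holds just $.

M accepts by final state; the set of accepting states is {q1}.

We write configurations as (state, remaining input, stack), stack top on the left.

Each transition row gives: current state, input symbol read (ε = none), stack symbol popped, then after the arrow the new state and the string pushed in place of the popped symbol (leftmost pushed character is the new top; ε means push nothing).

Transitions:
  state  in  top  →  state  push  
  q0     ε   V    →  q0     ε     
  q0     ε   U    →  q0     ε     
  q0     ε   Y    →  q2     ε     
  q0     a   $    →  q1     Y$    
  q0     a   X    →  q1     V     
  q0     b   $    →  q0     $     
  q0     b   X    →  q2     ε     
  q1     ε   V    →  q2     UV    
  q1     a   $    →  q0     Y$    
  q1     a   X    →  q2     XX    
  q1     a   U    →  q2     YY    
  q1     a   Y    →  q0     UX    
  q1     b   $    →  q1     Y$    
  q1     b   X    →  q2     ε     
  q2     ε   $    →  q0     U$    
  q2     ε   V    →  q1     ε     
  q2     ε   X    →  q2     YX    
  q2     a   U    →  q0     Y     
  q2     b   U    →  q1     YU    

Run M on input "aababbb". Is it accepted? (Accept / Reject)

Reject

(q0, aababbb, $)
  read a, top $: go to q1, push Y$ → (q1, ababbb, Y$)
  read a, top Y: go to q0, push UX → (q0, babbb, UX$)
  ε-move, top U: go to q0, push ε → (q0, babbb, X$)
  read b, top X: go to q2, push ε → (q2, abbb, $)
  ε-move, top $: go to q0, push U$ → (q0, abbb, U$)
  ε-move, top U: go to q0, push ε → (q0, abbb, $)
  read a, top $: go to q1, push Y$ → (q1, bbb, Y$)
No transition applies at (q1, bbb, Y$); input not fully consumed.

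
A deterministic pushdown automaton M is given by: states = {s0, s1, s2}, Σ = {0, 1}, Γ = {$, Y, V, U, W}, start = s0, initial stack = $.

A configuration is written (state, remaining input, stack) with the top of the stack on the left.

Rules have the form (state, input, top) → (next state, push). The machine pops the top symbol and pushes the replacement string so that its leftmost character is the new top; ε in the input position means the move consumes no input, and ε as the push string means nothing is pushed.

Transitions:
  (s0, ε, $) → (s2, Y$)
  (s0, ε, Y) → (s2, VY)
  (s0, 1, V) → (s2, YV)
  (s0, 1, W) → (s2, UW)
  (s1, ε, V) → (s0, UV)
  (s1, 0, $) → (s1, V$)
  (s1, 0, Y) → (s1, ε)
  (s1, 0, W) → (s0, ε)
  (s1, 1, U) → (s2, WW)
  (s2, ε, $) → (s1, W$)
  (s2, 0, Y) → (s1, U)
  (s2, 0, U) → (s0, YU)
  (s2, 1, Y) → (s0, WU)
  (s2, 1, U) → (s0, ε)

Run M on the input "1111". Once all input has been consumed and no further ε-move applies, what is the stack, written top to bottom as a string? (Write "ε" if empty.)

UWU$

(s0, 1111, $) ⊢ (s2, 1111, Y$) ⊢ (s0, 111, WU$) ⊢ (s2, 11, UWU$) ⊢ (s0, 1, WU$) ⊢ (s2, ε, UWU$)
All input consumed in state s2 with stack UWU$.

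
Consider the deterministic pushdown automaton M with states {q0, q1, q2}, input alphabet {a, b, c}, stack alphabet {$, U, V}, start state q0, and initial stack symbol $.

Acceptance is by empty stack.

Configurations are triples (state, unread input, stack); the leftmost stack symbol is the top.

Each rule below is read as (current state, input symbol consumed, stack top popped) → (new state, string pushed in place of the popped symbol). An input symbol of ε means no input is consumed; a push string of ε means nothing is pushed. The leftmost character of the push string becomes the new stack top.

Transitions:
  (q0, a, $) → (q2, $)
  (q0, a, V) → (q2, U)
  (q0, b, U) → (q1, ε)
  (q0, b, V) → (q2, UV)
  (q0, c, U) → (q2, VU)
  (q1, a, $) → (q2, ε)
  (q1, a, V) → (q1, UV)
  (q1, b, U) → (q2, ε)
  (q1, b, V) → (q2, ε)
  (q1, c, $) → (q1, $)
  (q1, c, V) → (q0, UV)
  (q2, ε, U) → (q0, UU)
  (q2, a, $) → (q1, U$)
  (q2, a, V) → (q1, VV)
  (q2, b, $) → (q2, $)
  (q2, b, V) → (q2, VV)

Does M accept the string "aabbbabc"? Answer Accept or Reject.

Reject

(q0, aabbbabc, $)
  read a, top $: go to q2, push $ → (q2, abbbabc, $)
  read a, top $: go to q1, push U$ → (q1, bbbabc, U$)
  read b, top U: go to q2, push ε → (q2, bbabc, $)
  read b, top $: go to q2, push $ → (q2, babc, $)
  read b, top $: go to q2, push $ → (q2, abc, $)
  read a, top $: go to q1, push U$ → (q1, bc, U$)
  read b, top U: go to q2, push ε → (q2, c, $)
No transition applies at (q2, c, $); input not fully consumed.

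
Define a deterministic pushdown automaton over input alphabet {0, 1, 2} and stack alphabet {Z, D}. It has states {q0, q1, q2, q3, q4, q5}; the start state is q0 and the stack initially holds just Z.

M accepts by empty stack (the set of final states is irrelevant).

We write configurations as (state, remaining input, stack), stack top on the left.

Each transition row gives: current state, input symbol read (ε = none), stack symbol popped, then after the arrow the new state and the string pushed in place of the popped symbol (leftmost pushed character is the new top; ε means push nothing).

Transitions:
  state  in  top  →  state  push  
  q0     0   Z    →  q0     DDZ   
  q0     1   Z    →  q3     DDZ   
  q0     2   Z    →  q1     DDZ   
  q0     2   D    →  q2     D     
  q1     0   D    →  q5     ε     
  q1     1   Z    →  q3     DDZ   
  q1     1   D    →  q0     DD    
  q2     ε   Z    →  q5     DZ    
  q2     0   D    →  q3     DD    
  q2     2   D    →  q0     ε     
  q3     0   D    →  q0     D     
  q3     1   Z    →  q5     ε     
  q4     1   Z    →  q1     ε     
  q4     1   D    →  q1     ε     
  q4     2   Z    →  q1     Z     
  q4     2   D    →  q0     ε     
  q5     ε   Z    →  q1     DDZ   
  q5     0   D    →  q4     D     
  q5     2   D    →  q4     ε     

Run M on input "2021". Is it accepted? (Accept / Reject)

(q0, 2021, Z)
  read 2, top Z: go to q1, push DDZ → (q1, 021, DDZ)
  read 0, top D: go to q5, push ε → (q5, 21, DZ)
  read 2, top D: go to q4, push ε → (q4, 1, Z)
  read 1, top Z: go to q1, push ε → (q1, ε, ε)
All input consumed and the stack is empty.

Accept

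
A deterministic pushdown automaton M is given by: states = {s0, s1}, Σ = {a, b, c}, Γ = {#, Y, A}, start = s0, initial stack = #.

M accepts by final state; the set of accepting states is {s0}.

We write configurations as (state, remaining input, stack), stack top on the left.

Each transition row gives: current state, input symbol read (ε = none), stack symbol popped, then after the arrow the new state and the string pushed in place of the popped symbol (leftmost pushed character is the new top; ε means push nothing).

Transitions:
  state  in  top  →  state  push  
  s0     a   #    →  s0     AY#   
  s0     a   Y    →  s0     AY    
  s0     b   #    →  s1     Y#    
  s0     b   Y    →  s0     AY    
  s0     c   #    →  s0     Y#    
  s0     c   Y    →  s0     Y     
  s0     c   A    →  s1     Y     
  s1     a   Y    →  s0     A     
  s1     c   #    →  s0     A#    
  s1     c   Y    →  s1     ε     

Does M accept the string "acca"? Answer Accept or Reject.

Accept

(s0, acca, #)
  read a, top #: go to s0, push AY# → (s0, cca, AY#)
  read c, top A: go to s1, push Y → (s1, ca, YY#)
  read c, top Y: go to s1, push ε → (s1, a, Y#)
  read a, top Y: go to s0, push A → (s0, ε, A#)
All input consumed; state s0 ∈ F.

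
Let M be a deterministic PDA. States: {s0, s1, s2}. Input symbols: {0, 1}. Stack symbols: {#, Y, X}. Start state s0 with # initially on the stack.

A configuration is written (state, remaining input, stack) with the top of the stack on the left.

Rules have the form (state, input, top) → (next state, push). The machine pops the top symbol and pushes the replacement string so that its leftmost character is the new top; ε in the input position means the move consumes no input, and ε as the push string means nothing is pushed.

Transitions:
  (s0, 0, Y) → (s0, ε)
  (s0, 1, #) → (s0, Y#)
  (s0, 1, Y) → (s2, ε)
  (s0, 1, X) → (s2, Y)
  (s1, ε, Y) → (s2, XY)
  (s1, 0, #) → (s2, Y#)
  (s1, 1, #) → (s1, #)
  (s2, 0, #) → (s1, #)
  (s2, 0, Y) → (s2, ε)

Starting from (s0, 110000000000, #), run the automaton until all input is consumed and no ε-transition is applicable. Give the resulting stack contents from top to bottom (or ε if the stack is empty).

#

(s0, 110000000000, #)
  read 1, top #: go to s0, push Y# → (s0, 10000000000, Y#)
  read 1, top Y: go to s2, push ε → (s2, 0000000000, #)
  read 0, top #: go to s1, push # → (s1, 000000000, #)
  read 0, top #: go to s2, push Y# → (s2, 00000000, Y#)
  read 0, top Y: go to s2, push ε → (s2, 0000000, #)
  read 0, top #: go to s1, push # → (s1, 000000, #)
  read 0, top #: go to s2, push Y# → (s2, 00000, Y#)
  read 0, top Y: go to s2, push ε → (s2, 0000, #)
  read 0, top #: go to s1, push # → (s1, 000, #)
  read 0, top #: go to s2, push Y# → (s2, 00, Y#)
  read 0, top Y: go to s2, push ε → (s2, 0, #)
  read 0, top #: go to s1, push # → (s1, ε, #)
All input consumed in state s1 with stack #.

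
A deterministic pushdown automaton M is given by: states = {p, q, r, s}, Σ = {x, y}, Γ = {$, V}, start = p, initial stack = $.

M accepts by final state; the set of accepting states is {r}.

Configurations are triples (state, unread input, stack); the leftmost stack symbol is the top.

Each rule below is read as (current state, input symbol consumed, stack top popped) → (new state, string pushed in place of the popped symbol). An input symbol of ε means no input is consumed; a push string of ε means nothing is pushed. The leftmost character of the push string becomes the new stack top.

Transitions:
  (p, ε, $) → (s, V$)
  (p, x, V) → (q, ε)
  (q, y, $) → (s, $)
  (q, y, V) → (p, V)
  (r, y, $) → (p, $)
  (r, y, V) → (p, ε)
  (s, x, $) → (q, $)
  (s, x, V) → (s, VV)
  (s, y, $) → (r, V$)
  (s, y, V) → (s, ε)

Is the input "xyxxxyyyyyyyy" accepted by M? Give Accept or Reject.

(p, xyxxxyyyyyyyy, $)
  ε-move, top $: go to s, push V$ → (s, xyxxxyyyyyyyy, V$)
  read x, top V: go to s, push VV → (s, yxxxyyyyyyyy, VV$)
  read y, top V: go to s, push ε → (s, xxxyyyyyyyy, V$)
  read x, top V: go to s, push VV → (s, xxyyyyyyyy, VV$)
  read x, top V: go to s, push VV → (s, xyyyyyyyy, VVV$)
  read x, top V: go to s, push VV → (s, yyyyyyyy, VVVV$)
  read y, top V: go to s, push ε → (s, yyyyyyy, VVV$)
  read y, top V: go to s, push ε → (s, yyyyyy, VV$)
  read y, top V: go to s, push ε → (s, yyyyy, V$)
  read y, top V: go to s, push ε → (s, yyyy, $)
  read y, top $: go to r, push V$ → (r, yyy, V$)
  read y, top V: go to p, push ε → (p, yy, $)
  ε-move, top $: go to s, push V$ → (s, yy, V$)
  read y, top V: go to s, push ε → (s, y, $)
  read y, top $: go to r, push V$ → (r, ε, V$)
All input consumed; state r ∈ F.

Accept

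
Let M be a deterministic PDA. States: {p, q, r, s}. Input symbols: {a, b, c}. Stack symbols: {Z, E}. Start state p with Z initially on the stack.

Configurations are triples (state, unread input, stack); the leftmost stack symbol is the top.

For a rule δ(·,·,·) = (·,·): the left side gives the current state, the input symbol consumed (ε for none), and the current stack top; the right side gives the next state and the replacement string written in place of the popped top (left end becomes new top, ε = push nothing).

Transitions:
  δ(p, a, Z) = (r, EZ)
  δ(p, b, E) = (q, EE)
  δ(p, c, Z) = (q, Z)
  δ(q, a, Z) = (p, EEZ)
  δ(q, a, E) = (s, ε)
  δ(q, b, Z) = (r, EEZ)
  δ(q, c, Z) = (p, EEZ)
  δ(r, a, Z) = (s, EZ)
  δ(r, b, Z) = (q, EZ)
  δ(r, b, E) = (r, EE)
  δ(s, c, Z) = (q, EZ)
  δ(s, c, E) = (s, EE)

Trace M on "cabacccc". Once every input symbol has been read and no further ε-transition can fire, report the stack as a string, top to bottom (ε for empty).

EEEEEEZ

(p, cabacccc, Z)
  read c, top Z: go to q, push Z → (q, abacccc, Z)
  read a, top Z: go to p, push EEZ → (p, bacccc, EEZ)
  read b, top E: go to q, push EE → (q, acccc, EEEZ)
  read a, top E: go to s, push ε → (s, cccc, EEZ)
  read c, top E: go to s, push EE → (s, ccc, EEEZ)
  read c, top E: go to s, push EE → (s, cc, EEEEZ)
  read c, top E: go to s, push EE → (s, c, EEEEEZ)
  read c, top E: go to s, push EE → (s, ε, EEEEEEZ)
All input consumed in state s with stack EEEEEEZ.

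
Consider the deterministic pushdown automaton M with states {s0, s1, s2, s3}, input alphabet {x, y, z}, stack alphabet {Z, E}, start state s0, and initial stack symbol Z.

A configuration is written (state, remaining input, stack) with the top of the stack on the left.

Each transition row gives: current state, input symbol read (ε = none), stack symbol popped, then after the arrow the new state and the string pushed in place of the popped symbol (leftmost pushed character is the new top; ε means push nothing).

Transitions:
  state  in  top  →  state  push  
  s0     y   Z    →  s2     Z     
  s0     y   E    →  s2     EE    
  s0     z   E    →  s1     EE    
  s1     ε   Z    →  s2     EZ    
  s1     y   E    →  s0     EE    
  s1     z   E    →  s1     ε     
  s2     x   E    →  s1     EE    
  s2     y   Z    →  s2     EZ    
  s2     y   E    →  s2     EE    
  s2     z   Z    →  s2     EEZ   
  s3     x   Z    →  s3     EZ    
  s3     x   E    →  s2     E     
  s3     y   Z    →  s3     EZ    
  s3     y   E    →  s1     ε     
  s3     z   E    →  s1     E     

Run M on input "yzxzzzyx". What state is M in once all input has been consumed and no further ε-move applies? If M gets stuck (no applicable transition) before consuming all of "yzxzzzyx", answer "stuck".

(s0, yzxzzzyx, Z)
  read y, top Z: go to s2, push Z → (s2, zxzzzyx, Z)
  read z, top Z: go to s2, push EEZ → (s2, xzzzyx, EEZ)
  read x, top E: go to s1, push EE → (s1, zzzyx, EEEZ)
  read z, top E: go to s1, push ε → (s1, zzyx, EEZ)
  read z, top E: go to s1, push ε → (s1, zyx, EZ)
  read z, top E: go to s1, push ε → (s1, yx, Z)
  ε-move, top Z: go to s2, push EZ → (s2, yx, EZ)
  read y, top E: go to s2, push EE → (s2, x, EEZ)
  read x, top E: go to s1, push EE → (s1, ε, EEEZ)
All input consumed; M is in state s1.

s1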